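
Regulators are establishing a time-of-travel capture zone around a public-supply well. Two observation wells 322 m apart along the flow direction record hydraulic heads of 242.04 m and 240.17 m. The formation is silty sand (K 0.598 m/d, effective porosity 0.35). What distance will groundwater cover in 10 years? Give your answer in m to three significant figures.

36.2 m

Hydraulic gradient i = (242.04 − 240.17) / 322 = 1.87 / 322 = 0.005807
q = Ki = 0.598 × 0.005807 = 0.003473 m/d
v_s = q/n_e = 0.003473/0.35 = 0.009922 m/d
T = 10 yr × 365 = 3650 d
L = v × T = 0.009922 × 3650 = 36.22 m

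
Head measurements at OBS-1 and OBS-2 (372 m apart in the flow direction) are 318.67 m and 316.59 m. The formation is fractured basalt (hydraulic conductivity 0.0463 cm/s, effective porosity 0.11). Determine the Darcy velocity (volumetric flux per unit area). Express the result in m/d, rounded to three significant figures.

0.224 m/d

Hydraulic gradient i = (318.67 − 316.59) / 372 = 2.08 / 372 = 0.005591
K = 0.0463 cm/s × 864 = 40.00 m/d
Specific discharge q = 40.00 × 0.005591 = 0.2237 m/d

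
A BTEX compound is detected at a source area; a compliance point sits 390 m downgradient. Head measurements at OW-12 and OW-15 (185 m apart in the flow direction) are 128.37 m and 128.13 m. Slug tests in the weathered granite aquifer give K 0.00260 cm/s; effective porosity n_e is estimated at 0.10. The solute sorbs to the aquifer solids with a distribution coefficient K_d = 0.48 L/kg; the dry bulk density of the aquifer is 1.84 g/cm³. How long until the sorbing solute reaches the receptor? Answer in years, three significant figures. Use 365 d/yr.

360 years

Hydraulic gradient i = (128.37 − 128.13) / 185 = 0.24 / 185 = 0.001297
K = 0.00260 cm/s × 864 = 2.246 m/d
Darcy flux q = K·i = 2.246 × 0.001297 = 0.002914 m/d
Average linear velocity = 0.002914 / 0.10 = 0.02914 m/d
Retardation R = 1 + ρ_b·K_d/n = 1 + 1.84×0.48/0.10 = 9.832
Contaminant velocity v_c = v/R = 0.02914/9.832 = 0.002964 m/d
t = L/v_c = 390/0.002964 = 131600 d
   = 131600/365 = 360 yr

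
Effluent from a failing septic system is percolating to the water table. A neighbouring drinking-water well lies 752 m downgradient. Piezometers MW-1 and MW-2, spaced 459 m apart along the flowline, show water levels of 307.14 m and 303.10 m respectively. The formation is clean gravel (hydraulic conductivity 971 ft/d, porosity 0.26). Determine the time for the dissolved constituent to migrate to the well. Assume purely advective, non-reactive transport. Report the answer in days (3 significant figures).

Hydraulic gradient i = (307.14 − 303.10) / 459 = 4.04 / 459 = 0.008802
K = 971 ft/d × 0.3048 = 296.0 m/d
q = Ki = 296.0 × 0.008802 = 2.605 m/d
Seepage velocity v = q / n = 2.605 / 0.26 = 10.02 m/d
t = L / v = 752 / 10.02 = 75.06 d

75.1 days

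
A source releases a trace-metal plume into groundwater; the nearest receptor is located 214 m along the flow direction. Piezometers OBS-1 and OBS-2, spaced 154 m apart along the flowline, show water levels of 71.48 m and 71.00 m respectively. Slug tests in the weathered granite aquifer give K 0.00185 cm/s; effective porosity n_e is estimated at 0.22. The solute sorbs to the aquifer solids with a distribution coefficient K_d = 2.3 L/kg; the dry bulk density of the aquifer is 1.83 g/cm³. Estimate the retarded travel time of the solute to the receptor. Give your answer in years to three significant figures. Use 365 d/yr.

Hydraulic gradient i = (71.48 − 71.00) / 154 = 0.48 / 154 = 0.003117
K = 0.00185 cm/s × 864 = 1.598 m/d
Darcy flux q = K·i = 1.598 × 0.003117 = 0.004982 m/d
Average linear velocity = 0.004982 / 0.22 = 0.02265 m/d
Retardation R = 1 + ρ_b·K_d/n = 1 + 1.83×2.3/0.22 = 20.13
Contaminant velocity v_c = v/R = 0.02265/20.13 = 0.001125 m/d
t = L/v_c = 214/0.001125 = 190200 d
   = 190200/365 = 521 yr

521 years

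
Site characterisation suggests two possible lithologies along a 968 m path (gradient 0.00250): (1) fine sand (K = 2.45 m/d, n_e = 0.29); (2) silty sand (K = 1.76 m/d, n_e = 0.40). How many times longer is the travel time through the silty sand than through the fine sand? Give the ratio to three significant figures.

Unit 1 (fine sand): v = 2.45×0.0025/0.29 = 0.02112 m/d, t = 968/0.02112 = 45830 d
Unit 2 (silty sand): v = 1.76×0.0025/0.40 = 0.01100 m/d, t = 968/0.01100 = 88000 d
t(silty sand) / t(fine sand) = 88000/45830 = 1.92

1.92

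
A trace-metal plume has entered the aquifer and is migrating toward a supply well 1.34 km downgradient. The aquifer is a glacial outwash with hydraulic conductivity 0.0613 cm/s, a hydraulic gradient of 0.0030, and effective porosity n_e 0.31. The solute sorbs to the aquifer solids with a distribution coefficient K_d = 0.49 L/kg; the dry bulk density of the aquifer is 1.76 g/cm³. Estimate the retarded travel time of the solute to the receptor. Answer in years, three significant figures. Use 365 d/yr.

K = 0.0613 cm/s × 864 = 52.96 m/d
q = Ki = 52.96 × 0.0030 = 0.1589 m/d
Seepage velocity v = q / n = 0.1589 / 0.31 = 0.5125 m/d
Retardation R = 1 + ρ_b·K_d/n = 1 + 1.76×0.49/0.31 = 3.782
Contaminant velocity v_c = v/R = 0.5125/3.782 = 0.1355 m/d
L = 1.34 km = 1340 m
t = L/v_c = 1340/0.1355 = 9887 d
   = 9887/365 = 27.1 yr

27.1 years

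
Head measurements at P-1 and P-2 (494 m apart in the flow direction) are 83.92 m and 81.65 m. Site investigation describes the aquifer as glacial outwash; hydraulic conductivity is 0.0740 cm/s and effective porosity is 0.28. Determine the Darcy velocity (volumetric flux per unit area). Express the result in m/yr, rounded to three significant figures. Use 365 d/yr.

107 m/yr

Hydraulic gradient i = (83.92 − 81.65) / 494 = 2.27 / 494 = 0.004595
K = 0.0740 cm/s × 864 = 63.94 m/d
q = Ki = 63.94 × 0.004595 = 0.2938 m/d
   = 0.2938 × 365 = 107 m/yr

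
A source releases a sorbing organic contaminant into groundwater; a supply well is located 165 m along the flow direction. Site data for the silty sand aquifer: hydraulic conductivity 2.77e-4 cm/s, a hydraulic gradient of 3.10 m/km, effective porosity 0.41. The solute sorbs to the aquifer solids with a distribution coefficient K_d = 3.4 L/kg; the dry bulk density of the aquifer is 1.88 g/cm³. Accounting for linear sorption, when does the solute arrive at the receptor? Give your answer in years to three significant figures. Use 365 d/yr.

4140 years

K = 2.77e-4 cm/s × 864 = 0.2393 m/d
q = Ki = 0.2393 × 0.0031 = 7.419e-4 m/d
Seepage velocity v = q / n = 7.419e-4 / 0.41 = 0.001810 m/d
Retardation R = 1 + ρ_b·K_d/n = 1 + 1.88×3.4/0.41 = 16.59
Contaminant velocity v_c = v/R = 0.001810/16.59 = 1.091e-4 m/d
t = L/v_c = 165/1.091e-4 = 1.513e6 d
   = 1.513e6/365 = 4140 yr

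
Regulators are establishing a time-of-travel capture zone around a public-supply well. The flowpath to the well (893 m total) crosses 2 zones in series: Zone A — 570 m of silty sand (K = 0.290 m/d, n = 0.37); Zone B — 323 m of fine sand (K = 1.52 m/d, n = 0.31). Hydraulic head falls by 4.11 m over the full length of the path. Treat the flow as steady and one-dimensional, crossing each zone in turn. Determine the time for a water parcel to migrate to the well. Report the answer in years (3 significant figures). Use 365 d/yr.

Steady 1-D flow in series ⇒ the Darcy flux q is identical in every zone and the zone head losses add (resistances L/K in series).
Σ(L/K) = 570/0.290 + 323/1.52 = 1966 + 212.5 = 2178 d
q = ΔH / Σ(L/K) = 4.11 / 2178 = 0.001887 m/d (same in every zone)
Zone A: v = q/n = 0.001887/0.37 = 0.005100 m/d → t_A = 570/0.005100 = 111800 d
Zone B: v = q/n = 0.001887/0.31 = 0.006087 m/d → t_B = 323/0.006087 = 53060 d
Total t = 111800 + 53060 = 164800 d
   = 164800 / 365 = 452 yr

452 years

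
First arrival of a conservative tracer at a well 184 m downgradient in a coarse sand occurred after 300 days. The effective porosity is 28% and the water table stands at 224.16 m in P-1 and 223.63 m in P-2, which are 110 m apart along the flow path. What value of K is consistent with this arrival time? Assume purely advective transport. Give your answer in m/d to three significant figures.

Hydraulic gradient i = (224.16 − 223.63) / 110 = 0.53 / 110 = 0.004818
v = L / t = 184 / 300 = 0.6133 m/d
K = v · n / i = 0.6133 × 0.28 / 0.004818 = 35.6 m/d

35.6 m/d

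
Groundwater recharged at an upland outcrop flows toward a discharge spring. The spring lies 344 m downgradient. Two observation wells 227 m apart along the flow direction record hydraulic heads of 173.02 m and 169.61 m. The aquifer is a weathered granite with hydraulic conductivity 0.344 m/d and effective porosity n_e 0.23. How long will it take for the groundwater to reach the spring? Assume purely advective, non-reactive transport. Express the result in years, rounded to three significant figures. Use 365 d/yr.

41.9 years

Hydraulic gradient i = (173.02 − 169.61) / 227 = 3.41 / 227 = 0.01502
Darcy flux q = K·i = 0.344 × 0.01502 = 0.005168 m/d
v_s = q/n_e = 0.005168/0.23 = 0.02247 m/d
t = L / v = 344 / 0.02247 = 15310 d
   = 15310 / 365 = 41.9 yr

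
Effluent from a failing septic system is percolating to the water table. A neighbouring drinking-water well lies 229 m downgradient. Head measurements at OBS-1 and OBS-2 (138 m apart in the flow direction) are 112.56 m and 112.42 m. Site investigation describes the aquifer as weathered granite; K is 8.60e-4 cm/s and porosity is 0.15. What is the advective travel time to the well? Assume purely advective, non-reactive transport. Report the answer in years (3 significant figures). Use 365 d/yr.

Hydraulic gradient i = (112.56 − 112.42) / 138 = 0.14 / 138 = 0.001014
K = 8.60e-4 cm/s × 864 = 0.7430 m/d
q = Ki = 0.7430 × 0.001014 = 7.538e-4 m/d
v_s = q/n_e = 7.538e-4/0.15 = 0.005025 m/d
t = L / v = 229 / 0.005025 = 45570 d
   = 45570 / 365 = 125 yr

125 years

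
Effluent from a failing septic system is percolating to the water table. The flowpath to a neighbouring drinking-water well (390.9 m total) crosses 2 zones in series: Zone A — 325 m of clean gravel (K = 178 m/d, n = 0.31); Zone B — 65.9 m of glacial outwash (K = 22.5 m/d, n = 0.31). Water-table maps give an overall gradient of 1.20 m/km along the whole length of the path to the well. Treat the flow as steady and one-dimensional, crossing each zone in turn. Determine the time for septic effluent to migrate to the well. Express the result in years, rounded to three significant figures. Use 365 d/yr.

3.37 years

For zones in series the flux q is common to all zones; the equivalent conductivity is the harmonic (thickness-weighted) mean, K_eq = L_total / Σ(L_j/K_j).
Σ(L/K) = 325/178 + 65.9/22.5 = 1.826 + 2.929 = 4.755 d
K_eq = L_total / Σ(L/K) = 390.9 / 4.755 = 82.21 m/d
q = K_eq · i = 82.21 × 0.0012 = 0.09866 m/d (same in every zone)
Zone A: v = q/n = 0.09866/0.31 = 0.3182 m/d → t_A = 325/0.3182 = 1021 d
Zone B: v = q/n = 0.09866/0.31 = 0.3182 m/d → t_B = 65.9/0.3182 = 207.1 d
Total t = 1021 + 207.1 = 1228 d
   = 1228 / 365 = 3.37 yr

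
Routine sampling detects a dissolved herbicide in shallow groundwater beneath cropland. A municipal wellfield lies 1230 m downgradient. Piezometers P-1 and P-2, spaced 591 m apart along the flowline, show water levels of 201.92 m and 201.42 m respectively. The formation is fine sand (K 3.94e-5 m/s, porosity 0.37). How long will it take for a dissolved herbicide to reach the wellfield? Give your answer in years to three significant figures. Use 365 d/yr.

433 years

Hydraulic gradient i = (201.92 − 201.42) / 591 = 0.50 / 591 = 8.460e-4
K = 3.94e-5 m/s × 86400 s/d = 3.404 m/d
Darcy flux q = K·i = 3.404 × 8.460e-4 = 0.002880 m/d
Seepage velocity v = q / n = 0.002880 / 0.37 = 0.007784 m/d
t = L / v = 1230 / 0.007784 = 158000 d
   = 158000 / 365 = 433 yr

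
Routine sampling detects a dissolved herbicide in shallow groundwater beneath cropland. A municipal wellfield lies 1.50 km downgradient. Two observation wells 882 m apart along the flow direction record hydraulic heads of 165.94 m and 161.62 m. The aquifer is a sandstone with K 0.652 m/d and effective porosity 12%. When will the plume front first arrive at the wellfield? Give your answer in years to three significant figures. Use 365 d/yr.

Hydraulic gradient i = (165.94 − 161.62) / 882 = 4.32 / 882 = 0.004898
Darcy flux q = K·i = 0.652 × 0.004898 = 0.003193 m/d
v = Ki/n = 0.652·0.004898/0.12 = 0.02661 m/d
L = 1.50 km = 1500 m
t = L / v = 1500 / 0.02661 = 56370 d
   = 56370 / 365 = 154 yr

154 years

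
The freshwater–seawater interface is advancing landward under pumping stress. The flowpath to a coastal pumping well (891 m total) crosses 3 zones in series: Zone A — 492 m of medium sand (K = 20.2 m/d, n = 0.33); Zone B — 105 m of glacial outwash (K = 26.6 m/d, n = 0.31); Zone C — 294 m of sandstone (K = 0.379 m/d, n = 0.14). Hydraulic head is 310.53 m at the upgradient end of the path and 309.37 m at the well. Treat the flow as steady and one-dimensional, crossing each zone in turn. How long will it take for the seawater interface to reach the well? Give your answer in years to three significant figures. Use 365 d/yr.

Total head drop ΔH = 310.53 − 309.37 = 1.16 m
Continuity: the same q passes through each zone, so ΔH = q·Σ(L_j/K_j) — the zones act as resistances in series.
Σ(L/K) = 492/20.2 + 105/26.6 + 294/0.379 = 24.36 + 3.947 + 775.7 = 804.0 d
q = ΔH / Σ(L/K) = 1.16 / 804.0 = 0.001443 m/d (same in every zone)
Zone A: v = q/n = 0.001443/0.33 = 0.004372 m/d → t_A = 492/0.004372 = 112500 d
Zone B: v = q/n = 0.001443/0.31 = 0.004654 m/d → t_B = 105/0.004654 = 22560 d
Zone C: v = q/n = 0.001443/0.14 = 0.01031 m/d → t_C = 294/0.01031 = 28530 d
Total t = 112500 + 22560 + 28530 = 163600 d
   = 163600 / 365 = 448 yr

448 years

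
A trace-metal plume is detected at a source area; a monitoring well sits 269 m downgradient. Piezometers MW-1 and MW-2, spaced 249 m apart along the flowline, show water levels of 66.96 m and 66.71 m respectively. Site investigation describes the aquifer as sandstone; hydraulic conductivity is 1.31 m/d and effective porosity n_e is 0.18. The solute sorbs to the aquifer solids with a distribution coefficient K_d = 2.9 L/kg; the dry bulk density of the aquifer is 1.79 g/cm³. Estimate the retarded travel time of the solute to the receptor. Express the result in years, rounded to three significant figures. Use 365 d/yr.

Hydraulic gradient i = (66.96 − 66.71) / 249 = 0.25 / 249 = 0.001004
Darcy flux q = K·i = 1.31 × 0.001004 = 0.001315 m/d
v = Ki/n = 1.31·0.001004/0.18 = 0.007307 m/d
Retardation R = 1 + ρ_b·K_d/n = 1 + 1.79×2.9/0.18 = 29.84
Contaminant velocity v_c = v/R = 0.007307/29.84 = 2.449e-4 m/d
t = L/v_c = 269/2.449e-4 = 1.098e6 d
   = 1.098e6/365 = 3010 yr

3010 years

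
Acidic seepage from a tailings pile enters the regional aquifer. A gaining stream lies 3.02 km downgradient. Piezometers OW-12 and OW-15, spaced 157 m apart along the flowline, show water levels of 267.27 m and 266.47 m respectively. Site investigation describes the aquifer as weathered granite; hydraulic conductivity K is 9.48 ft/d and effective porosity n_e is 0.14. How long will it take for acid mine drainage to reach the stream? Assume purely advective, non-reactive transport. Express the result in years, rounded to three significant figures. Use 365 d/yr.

Hydraulic gradient i = (267.27 − 266.47) / 157 = 0.80 / 157 = 0.005096
K = 9.48 ft/d × 0.3048 = 2.890 m/d
q = Ki = 2.890 × 0.005096 = 0.01472 m/d
Average linear velocity = 0.01472 / 0.14 = 0.1052 m/d
L = 3.02 km = 3020 m
t = L / v = 3020 / 0.1052 = 28720 d
   = 28720 / 365 = 78.7 yr

78.7 years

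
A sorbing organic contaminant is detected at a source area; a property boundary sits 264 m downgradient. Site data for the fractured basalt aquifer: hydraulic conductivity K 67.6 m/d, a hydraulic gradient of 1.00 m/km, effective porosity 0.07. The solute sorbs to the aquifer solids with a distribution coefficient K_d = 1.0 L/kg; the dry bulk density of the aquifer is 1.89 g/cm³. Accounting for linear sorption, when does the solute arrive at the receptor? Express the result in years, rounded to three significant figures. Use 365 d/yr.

Specific discharge q = 67.6 × 0.0010 = 0.06760 m/d
v = Ki/n = 67.6·0.0010/0.07 = 0.9657 m/d
Retardation R = 1 + ρ_b·K_d/n = 1 + 1.89×1.0/0.07 = 28.00
Contaminant velocity v_c = v/R = 0.9657/28.00 = 0.03449 m/d
t = L/v_c = 264/0.03449 = 7654 d
   = 7654/365 = 21.0 yr

21.0 years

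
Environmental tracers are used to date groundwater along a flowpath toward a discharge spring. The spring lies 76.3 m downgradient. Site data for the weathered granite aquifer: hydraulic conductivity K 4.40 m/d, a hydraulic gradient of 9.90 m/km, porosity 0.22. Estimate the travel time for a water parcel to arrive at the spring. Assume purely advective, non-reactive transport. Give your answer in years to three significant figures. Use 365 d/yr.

1.06 years

Specific discharge q = 4.40 × 0.0099 = 0.04356 m/d
v_s = q/n_e = 0.04356/0.22 = 0.1980 m/d
t = L / v = 76.3 / 0.1980 = 385.4 d
   = 385.4 / 365 = 1.06 yr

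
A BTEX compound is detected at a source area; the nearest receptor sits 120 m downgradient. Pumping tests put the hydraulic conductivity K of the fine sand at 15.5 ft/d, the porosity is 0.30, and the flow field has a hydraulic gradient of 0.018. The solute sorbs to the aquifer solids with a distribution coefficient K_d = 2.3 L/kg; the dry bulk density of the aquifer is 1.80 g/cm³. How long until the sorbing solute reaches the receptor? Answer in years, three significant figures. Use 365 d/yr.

17.2 years

K = 15.5 ft/d × 0.3048 = 4.724 m/d
Specific discharge q = 4.724 × 0.018 = 0.08504 m/d
v = Ki/n = 4.724·0.018/0.30 = 0.2835 m/d
Retardation R = 1 + ρ_b·K_d/n = 1 + 1.80×2.3/0.30 = 14.80
Contaminant velocity v_c = v/R = 0.2835/14.80 = 0.01915 m/d
t = L/v_c = 120/0.01915 = 6265 d
   = 6265/365 = 17.2 yr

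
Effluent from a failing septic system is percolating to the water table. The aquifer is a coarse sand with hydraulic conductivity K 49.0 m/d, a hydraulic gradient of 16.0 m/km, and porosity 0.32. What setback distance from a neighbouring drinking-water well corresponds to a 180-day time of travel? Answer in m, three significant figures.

Darcy flux q = K·i = 49.0 × 0.016 = 0.7840 m/d
Average linear velocity = 0.7840 / 0.32 = 2.450 m/d
L = v × T = 2.450 × 180 = 441.0 m

441 m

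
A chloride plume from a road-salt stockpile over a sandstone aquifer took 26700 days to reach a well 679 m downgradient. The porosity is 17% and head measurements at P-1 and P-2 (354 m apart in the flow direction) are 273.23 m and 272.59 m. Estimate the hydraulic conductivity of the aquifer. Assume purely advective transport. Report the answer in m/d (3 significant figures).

Hydraulic gradient i = (273.23 − 272.59) / 354 = 0.64 / 354 = 0.001808
v = L / t = 679 / 26700 = 0.02543 m/d
K = v · n / i = 0.02543 × 0.17 / 0.001808 = 2.39 m/d

2.39 m/d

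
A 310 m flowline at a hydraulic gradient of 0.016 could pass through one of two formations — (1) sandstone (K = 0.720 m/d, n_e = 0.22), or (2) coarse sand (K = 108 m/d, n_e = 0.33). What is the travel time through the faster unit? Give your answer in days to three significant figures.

Unit 1 (sandstone): v = 0.720×0.016/0.22 = 0.05236 m/d, t = 310/0.05236 = 5920 d
Unit 2 (coarse sand): v = 108×0.016/0.33 = 5.236 m/d, t = 310/5.236 = 59.20 d
Faster unit: t = 59.2 d

59.2 days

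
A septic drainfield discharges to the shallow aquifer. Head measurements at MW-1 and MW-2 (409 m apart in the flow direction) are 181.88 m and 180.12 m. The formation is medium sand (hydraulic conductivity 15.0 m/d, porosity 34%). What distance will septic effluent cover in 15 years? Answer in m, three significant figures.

Hydraulic gradient i = (181.88 − 180.12) / 409 = 1.76 / 409 = 0.004303
q = Ki = 15.0 × 0.004303 = 0.06455 m/d
v = Ki/n = 15.0·0.004303/0.34 = 0.1898 m/d
T = 15 yr × 365 = 5475 d
L = v × T = 0.1898 × 5475 = 1039 m

1040 m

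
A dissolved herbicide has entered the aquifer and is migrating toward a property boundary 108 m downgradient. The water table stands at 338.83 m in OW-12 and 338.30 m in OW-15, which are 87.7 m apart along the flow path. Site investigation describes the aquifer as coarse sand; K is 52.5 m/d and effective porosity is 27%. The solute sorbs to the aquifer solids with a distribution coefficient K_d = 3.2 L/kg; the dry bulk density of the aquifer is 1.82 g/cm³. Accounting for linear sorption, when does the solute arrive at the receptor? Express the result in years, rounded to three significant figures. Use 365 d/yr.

5.68 years

Hydraulic gradient i = (338.83 − 338.30) / 87.7 = 0.53 / 87.7 = 0.006043
Specific discharge q = 52.5 × 0.006043 = 0.3173 m/d
Average linear velocity = 0.3173 / 0.27 = 1.175 m/d
Retardation R = 1 + ρ_b·K_d/n = 1 + 1.82×3.2/0.27 = 22.57
Contaminant velocity v_c = v/R = 1.175/22.57 = 0.05206 m/d
t = L/v_c = 108/0.05206 = 2074 d
   = 2074/365 = 5.68 yr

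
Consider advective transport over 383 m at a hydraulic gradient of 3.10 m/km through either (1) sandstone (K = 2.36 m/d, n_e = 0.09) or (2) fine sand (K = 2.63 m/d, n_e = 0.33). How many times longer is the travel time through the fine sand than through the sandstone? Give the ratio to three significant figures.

3.29

Unit 1 (sandstone): v = 2.36×0.0031/0.09 = 0.08129 m/d, t = 383/0.08129 = 4712 d
Unit 2 (fine sand): v = 2.63×0.0031/0.33 = 0.02471 m/d, t = 383/0.02471 = 15500 d
t(fine sand) / t(sandstone) = 15500/4712 = 3.29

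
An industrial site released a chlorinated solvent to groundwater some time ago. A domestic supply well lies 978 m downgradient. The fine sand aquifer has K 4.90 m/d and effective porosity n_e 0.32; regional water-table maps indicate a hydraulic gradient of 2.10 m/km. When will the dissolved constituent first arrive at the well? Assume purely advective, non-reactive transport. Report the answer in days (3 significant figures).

Specific discharge q = 4.90 × 0.0021 = 0.01029 m/d
v_s = q/n_e = 0.01029/0.32 = 0.03216 m/d
t = L / v = 978 / 0.03216 = 30410 d

30400 days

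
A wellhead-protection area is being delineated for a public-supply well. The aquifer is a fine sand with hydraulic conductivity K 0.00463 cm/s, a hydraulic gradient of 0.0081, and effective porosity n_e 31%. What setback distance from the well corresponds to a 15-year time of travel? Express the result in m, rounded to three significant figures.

K = 0.00463 cm/s × 864 = 4.000 m/d
Specific discharge q = 4.000 × 0.0081 = 0.03240 m/d
Average linear velocity = 0.03240 / 0.31 = 0.1045 m/d
T = 15 yr × 365 = 5475 d
L = v × T = 0.1045 × 5475 = 572.3 m

572 m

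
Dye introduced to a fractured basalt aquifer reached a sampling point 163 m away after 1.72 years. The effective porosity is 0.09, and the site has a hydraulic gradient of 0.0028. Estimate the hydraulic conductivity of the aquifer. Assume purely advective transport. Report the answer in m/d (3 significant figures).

t = 1.72 years = 627.8 d
v = L / t = 163 / 627.8 = 0.2596 m/d
K = v · n / i = 0.2596 × 0.09 / 0.0028 = 8.35 m/d

8.35 m/d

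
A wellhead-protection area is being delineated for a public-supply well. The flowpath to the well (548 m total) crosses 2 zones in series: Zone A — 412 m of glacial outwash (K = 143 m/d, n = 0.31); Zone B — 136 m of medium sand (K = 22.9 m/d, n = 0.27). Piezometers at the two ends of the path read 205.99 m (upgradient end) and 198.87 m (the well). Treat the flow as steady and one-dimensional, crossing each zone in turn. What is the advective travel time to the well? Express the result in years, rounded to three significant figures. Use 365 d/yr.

0.558 years

Total head drop ΔH = 205.99 − 198.87 = 7.12 m
Steady 1-D flow in series ⇒ the Darcy flux q is identical in every zone and the zone head losses add (resistances L/K in series).
Σ(L/K) = 412/143 + 136/22.9 = 2.881 + 5.939 = 8.820 d
q = ΔH / Σ(L/K) = 7.12 / 8.820 = 0.8073 m/d (same in every zone)
Zone A: v = q/n = 0.8073/0.31 = 2.604 m/d → t_A = 412/2.604 = 158.2 d
Zone B: v = q/n = 0.8073/0.27 = 2.990 m/d → t_B = 136/2.990 = 45.49 d
Total t = 158.2 + 45.49 = 203.7 d
   = 203.7 / 365 = 0.558 yr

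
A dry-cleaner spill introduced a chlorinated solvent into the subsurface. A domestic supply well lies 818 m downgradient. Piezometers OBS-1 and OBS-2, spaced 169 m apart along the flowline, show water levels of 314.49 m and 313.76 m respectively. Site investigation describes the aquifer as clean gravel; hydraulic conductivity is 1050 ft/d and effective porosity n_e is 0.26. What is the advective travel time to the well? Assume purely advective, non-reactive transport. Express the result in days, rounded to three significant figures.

154 days

Hydraulic gradient i = (314.49 − 313.76) / 169 = 0.73 / 169 = 0.004320
K = 1050 ft/d × 0.3048 = 320.0 m/d
Specific discharge q = 320.0 × 0.004320 = 1.382 m/d
v_s = q/n_e = 1.382/0.26 = 5.317 m/d
t = L / v = 818 / 5.317 = 153.8 d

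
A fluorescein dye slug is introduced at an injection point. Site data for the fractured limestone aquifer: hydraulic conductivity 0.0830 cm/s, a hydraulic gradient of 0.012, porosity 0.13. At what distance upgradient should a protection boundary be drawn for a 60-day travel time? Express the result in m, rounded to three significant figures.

397 m

K = 0.0830 cm/s × 864 = 71.71 m/d
Specific discharge q = 71.71 × 0.012 = 0.8605 m/d
v_s = q/n_e = 0.8605/0.13 = 6.620 m/d
L = v × T = 6.620 × 60 = 397.2 m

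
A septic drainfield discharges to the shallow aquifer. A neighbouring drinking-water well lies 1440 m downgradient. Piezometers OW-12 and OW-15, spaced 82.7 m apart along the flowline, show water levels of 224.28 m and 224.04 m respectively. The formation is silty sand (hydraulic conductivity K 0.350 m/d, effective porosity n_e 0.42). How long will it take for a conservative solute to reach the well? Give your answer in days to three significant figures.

Hydraulic gradient i = (224.28 − 224.04) / 82.7 = 0.24 / 82.7 = 0.002902
q = Ki = 0.350 × 0.002902 = 0.001016 m/d
Average linear velocity = 0.001016 / 0.42 = 0.002418 m/d
t = L / v = 1440 / 0.002418 = 595400 d

595000 days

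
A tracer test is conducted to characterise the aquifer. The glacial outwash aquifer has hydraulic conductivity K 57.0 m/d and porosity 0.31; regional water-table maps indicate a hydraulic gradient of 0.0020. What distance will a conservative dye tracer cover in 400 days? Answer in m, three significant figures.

147 m

q = Ki = 57.0 × 0.0020 = 0.1140 m/d
Average linear velocity = 0.1140 / 0.31 = 0.3677 m/d
L = v × T = 0.3677 × 400 = 147.1 m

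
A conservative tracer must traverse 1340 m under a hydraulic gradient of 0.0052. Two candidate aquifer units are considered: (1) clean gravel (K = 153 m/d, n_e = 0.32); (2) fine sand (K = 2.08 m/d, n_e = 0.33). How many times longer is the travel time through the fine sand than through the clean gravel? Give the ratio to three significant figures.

Unit 1 (clean gravel): v = 153×0.0052/0.32 = 2.486 m/d, t = 1340/2.486 = 539.0 d
Unit 2 (fine sand): v = 2.08×0.0052/0.33 = 0.03278 m/d, t = 1340/0.03278 = 40880 d
t(fine sand) / t(clean gravel) = 40880/539.0 = 75.9

75.9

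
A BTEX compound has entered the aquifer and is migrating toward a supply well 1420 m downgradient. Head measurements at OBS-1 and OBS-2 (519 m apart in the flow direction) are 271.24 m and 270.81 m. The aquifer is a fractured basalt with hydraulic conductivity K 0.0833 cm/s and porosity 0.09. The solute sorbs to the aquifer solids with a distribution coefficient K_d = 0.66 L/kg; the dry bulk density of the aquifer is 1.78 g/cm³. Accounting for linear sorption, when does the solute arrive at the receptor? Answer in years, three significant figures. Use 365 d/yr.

Hydraulic gradient i = (271.24 − 270.81) / 519 = 0.43 / 519 = 8.285e-4
K = 0.0833 cm/s × 864 = 71.97 m/d
q = Ki = 71.97 × 8.285e-4 = 0.05963 m/d
Seepage velocity v = q / n = 0.05963 / 0.09 = 0.6625 m/d
Retardation R = 1 + ρ_b·K_d/n = 1 + 1.78×0.66/0.09 = 14.05
Contaminant velocity v_c = v/R = 0.6625/14.05 = 0.04715 m/d
t = L/v_c = 1420/0.04715 = 30120 d
   = 30120/365 = 82.5 yr

82.5 years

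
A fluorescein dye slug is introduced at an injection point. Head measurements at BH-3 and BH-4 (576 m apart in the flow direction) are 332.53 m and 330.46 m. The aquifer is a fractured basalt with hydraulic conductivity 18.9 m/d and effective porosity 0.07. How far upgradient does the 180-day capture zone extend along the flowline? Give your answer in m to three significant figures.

175 m

Hydraulic gradient i = (332.53 − 330.46) / 576 = 2.07 / 576 = 0.003594
Specific discharge q = 18.9 × 0.003594 = 0.06792 m/d
v = Ki/n = 18.9·0.003594/0.07 = 0.9703 m/d
L = v × T = 0.9703 × 180 = 174.7 m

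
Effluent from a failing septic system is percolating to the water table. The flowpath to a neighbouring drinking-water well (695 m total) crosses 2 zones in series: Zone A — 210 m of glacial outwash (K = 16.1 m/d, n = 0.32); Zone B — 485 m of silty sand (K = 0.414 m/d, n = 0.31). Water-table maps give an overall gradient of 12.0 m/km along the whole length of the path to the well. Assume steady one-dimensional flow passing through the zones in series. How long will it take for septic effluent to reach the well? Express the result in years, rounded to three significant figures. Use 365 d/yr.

84.7 years

Continuity: the same q passes through each zone, so ΔH = q·Σ(L_j/K_j) — the zones act as resistances in series.
Σ(L/K) = 210/16.1 + 485/0.414 = 13.04 + 1171 = 1185 d
K_eq = L_total / Σ(L/K) = 695 / 1185 = 0.5867 m/d
q = K_eq · i = 0.5867 × 0.012 = 0.007041 m/d (same in every zone)
Zone A: v = q/n = 0.007041/0.32 = 0.02200 m/d → t_A = 210/0.02200 = 9545 d
Zone B: v = q/n = 0.007041/0.31 = 0.02271 m/d → t_B = 485/0.02271 = 21350 d
Total t = 9545 + 21350 = 30900 d
   = 30900 / 365 = 84.7 yr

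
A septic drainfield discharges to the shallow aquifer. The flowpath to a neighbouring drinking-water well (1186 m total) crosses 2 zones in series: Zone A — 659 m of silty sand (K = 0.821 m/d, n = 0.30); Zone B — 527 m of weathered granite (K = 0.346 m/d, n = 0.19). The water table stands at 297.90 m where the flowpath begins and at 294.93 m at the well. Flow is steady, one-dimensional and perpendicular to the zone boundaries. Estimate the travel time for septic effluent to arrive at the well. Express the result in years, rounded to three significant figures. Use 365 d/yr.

Total head drop ΔH = 297.90 − 294.93 = 2.97 m
Steady 1-D flow in series ⇒ the Darcy flux q is identical in every zone and the zone head losses add (resistances L/K in series).
Σ(L/K) = 659/0.821 + 527/0.346 = 802.7 + 1523 = 2326 d
q = ΔH / Σ(L/K) = 2.97 / 2326 = 0.001277 m/d (same in every zone)
Zone A: v = q/n = 0.001277/0.30 = 0.004257 m/d → t_A = 659/0.004257 = 154800 d
Zone B: v = q/n = 0.001277/0.19 = 0.006721 m/d → t_B = 527/0.006721 = 78410 d
Total t = 154800 + 78410 = 233200 d
   = 233200 / 365 = 639 yr

639 years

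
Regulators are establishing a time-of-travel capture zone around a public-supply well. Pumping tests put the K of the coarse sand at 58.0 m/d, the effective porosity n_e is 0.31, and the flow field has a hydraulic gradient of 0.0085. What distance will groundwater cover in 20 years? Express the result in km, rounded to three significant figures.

Darcy flux q = K·i = 58.0 × 0.0085 = 0.4930 m/d
v = Ki/n = 58.0·0.0085/0.31 = 1.590 m/d
T = 20 yr × 365 = 7300 d
L = v × T = 1.590 × 7300 = 11610 m
   = 11.6 km

11.6 km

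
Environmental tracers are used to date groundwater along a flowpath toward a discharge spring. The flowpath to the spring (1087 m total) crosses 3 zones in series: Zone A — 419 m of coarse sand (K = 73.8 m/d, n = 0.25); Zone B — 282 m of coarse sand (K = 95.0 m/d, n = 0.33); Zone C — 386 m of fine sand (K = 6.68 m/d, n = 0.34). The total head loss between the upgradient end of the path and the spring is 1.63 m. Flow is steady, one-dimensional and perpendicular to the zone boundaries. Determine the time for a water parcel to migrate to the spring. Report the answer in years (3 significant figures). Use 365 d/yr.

Continuity: the same q passes through each zone, so ΔH = q·Σ(L_j/K_j) — the zones act as resistances in series.
Σ(L/K) = 419/73.8 + 282/95.0 + 386/6.68 = 5.678 + 2.968 + 57.78 = 66.43 d
q = ΔH / Σ(L/K) = 1.63 / 66.43 = 0.02454 m/d (same in every zone)
Zone A: v = q/n = 0.02454/0.25 = 0.09815 m/d → t_A = 419/0.09815 = 4269 d
Zone B: v = q/n = 0.02454/0.33 = 0.07435 m/d → t_B = 282/0.07435 = 3793 d
Zone C: v = q/n = 0.02454/0.34 = 0.07217 m/d → t_C = 386/0.07217 = 5349 d
Total t = 4269 + 3793 + 5349 = 13410 d
   = 13410 / 365 = 36.7 yr

36.7 years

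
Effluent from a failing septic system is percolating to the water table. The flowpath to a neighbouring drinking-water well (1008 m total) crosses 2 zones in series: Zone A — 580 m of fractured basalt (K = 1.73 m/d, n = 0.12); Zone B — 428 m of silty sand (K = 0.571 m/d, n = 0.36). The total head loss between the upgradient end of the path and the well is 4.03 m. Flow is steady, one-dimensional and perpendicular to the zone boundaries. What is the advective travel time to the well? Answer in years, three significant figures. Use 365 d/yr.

165 years

Continuity: the same q passes through each zone, so ΔH = q·Σ(L_j/K_j) — the zones act as resistances in series.
Σ(L/K) = 580/1.73 + 428/0.571 = 335.3 + 749.6 = 1085 d
q = ΔH / Σ(L/K) = 4.03 / 1085 = 0.003715 m/d (same in every zone)
Zone A: v = q/n = 0.003715/0.12 = 0.03096 m/d → t_A = 580/0.03096 = 18740 d
Zone B: v = q/n = 0.003715/0.36 = 0.01032 m/d → t_B = 428/0.01032 = 41480 d
Total t = 18740 + 41480 = 60210 d
   = 60210 / 365 = 165 yr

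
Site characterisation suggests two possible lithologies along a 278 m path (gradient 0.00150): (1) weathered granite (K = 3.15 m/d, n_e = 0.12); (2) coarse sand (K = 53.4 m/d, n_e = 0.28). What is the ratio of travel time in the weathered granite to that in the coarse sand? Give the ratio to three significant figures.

Unit 1 (weathered granite): v = 3.15×0.0015/0.12 = 0.03938 m/d, t = 278/0.03938 = 7060 d
Unit 2 (coarse sand): v = 53.4×0.0015/0.28 = 0.2861 m/d, t = 278/0.2861 = 971.8 d
t(weathered granite) / t(coarse sand) = 7060/971.8 = 7.27

7.27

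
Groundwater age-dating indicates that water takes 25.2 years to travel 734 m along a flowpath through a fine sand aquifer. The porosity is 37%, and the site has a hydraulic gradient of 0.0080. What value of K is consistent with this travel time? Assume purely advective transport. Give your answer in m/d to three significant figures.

t = 25.2 years = 9198 d
v = L / t = 734 / 9198 = 0.07980 m/d
K = v · n / i = 0.07980 × 0.37 / 0.0080 = 3.69 m/d

3.69 m/d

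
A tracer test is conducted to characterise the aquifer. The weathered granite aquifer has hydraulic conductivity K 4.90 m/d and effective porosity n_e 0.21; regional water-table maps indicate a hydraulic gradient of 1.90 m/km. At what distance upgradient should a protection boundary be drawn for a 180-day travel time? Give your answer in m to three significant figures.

Darcy flux q = K·i = 4.90 × 0.0019 = 0.009310 m/d
v_s = q/n_e = 0.009310/0.21 = 0.04433 m/d
L = v × T = 0.04433 × 180 = 7.980 m

7.98 m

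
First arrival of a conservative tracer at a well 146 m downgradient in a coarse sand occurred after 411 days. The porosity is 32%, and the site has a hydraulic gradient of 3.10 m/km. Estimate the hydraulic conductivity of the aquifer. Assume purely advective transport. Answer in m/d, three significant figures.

36.7 m/d

v = L / t = 146 / 411 = 0.3552 m/d
K = v · n / i = 0.3552 × 0.32 / 0.0031 = 36.7 m/d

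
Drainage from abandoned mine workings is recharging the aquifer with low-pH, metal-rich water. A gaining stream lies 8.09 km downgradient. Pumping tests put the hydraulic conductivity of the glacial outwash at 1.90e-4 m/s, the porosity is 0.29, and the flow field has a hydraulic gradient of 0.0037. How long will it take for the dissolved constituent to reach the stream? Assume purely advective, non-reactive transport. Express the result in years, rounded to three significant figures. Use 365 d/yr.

106 years

K = 1.90e-4 m/s × 86400 s/d = 16.42 m/d
q = Ki = 16.42 × 0.0037 = 0.06074 m/d
Seepage velocity v = q / n = 0.06074 / 0.29 = 0.2094 m/d
L = 8.09 km = 8090 m
t = L / v = 8090 / 0.2094 = 38630 d
   = 38630 / 365 = 106 yr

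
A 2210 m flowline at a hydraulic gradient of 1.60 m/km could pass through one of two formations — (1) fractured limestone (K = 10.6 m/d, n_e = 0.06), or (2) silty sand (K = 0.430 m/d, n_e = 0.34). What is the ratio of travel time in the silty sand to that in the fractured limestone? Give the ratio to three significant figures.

140

Unit 1 (fractured limestone): v = 10.6×0.0016/0.06 = 0.2827 m/d, t = 2210/0.2827 = 7818 d
Unit 2 (silty sand): v = 0.430×0.0016/0.34 = 0.002024 m/d, t = 2210/0.002024 = 1.092e6 d
t(silty sand) / t(fractured limestone) = 1.092e6/7818 = 140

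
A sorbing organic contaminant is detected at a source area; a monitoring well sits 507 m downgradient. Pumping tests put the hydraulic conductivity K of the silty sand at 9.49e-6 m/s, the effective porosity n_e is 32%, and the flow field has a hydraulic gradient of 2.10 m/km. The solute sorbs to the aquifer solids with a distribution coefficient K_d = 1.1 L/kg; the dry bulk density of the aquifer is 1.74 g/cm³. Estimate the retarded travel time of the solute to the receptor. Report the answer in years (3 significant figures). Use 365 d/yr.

1800 years

K = 9.49e-6 m/s × 86400 s/d = 0.8199 m/d
Specific discharge q = 0.8199 × 0.0021 = 0.001722 m/d
v_s = q/n_e = 0.001722/0.32 = 0.005381 m/d
Retardation R = 1 + ρ_b·K_d/n = 1 + 1.74×1.1/0.32 = 6.981
Contaminant velocity v_c = v/R = 0.005381/6.981 = 7.708e-4 m/d
t = L/v_c = 507/7.708e-4 = 657800 d
   = 657800/365 = 1800 yr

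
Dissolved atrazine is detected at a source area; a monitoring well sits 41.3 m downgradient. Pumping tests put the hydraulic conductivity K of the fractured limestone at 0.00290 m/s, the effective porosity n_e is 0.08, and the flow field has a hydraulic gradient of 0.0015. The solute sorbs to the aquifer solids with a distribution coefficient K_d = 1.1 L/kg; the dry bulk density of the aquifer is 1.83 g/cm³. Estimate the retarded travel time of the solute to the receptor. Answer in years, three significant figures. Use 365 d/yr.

0.630 years

K = 0.00290 m/s × 86400 s/d = 250.6 m/d
q = Ki = 250.6 × 0.0015 = 0.3758 m/d
v = Ki/n = 250.6·0.0015/0.08 = 4.698 m/d
Retardation R = 1 + ρ_b·K_d/n = 1 + 1.83×1.1/0.08 = 26.16
Contaminant velocity v_c = v/R = 4.698/26.16 = 0.1796 m/d
t = L/v_c = 41.3/0.1796 = 230.0 d
   = 230.0/365 = 0.630 yr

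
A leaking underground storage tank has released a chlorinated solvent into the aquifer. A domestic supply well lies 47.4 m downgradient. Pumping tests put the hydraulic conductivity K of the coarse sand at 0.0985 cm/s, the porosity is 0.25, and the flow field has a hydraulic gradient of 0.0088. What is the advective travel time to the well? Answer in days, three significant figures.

K = 0.0985 cm/s × 864 = 85.10 m/d
Darcy flux q = K·i = 85.10 × 0.0088 = 0.7489 m/d
v_s = q/n_e = 0.7489/0.25 = 2.996 m/d
t = L / v = 47.4 / 2.996 = 15.82 d

15.8 days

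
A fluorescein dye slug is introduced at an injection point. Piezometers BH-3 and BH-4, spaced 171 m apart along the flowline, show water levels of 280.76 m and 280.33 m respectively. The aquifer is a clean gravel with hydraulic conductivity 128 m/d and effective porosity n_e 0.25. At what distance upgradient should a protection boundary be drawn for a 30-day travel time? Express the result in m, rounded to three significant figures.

Hydraulic gradient i = (280.76 − 280.33) / 171 = 0.43 / 171 = 0.002515
Specific discharge q = 128 × 0.002515 = 0.3219 m/d
Seepage velocity v = q / n = 0.3219 / 0.25 = 1.287 m/d
L = v × T = 1.287 × 30 = 38.62 m

38.6 m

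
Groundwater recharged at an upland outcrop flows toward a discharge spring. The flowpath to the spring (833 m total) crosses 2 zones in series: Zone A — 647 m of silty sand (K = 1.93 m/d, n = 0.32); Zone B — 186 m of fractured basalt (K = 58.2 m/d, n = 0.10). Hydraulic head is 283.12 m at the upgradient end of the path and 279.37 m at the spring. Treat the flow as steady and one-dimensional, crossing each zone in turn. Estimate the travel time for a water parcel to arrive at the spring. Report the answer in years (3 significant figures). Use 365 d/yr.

55.8 years

Total head drop ΔH = 283.12 − 279.37 = 3.75 m
Steady 1-D flow in series ⇒ the Darcy flux q is identical in every zone and the zone head losses add (resistances L/K in series).
Σ(L/K) = 647/1.93 + 186/58.2 = 335.2 + 3.196 = 338.4 d
q = ΔH / Σ(L/K) = 3.75 / 338.4 = 0.01108 m/d (same in every zone)
Zone A: v = q/n = 0.01108/0.32 = 0.03463 m/d → t_A = 647/0.03463 = 18680 d
Zone B: v = q/n = 0.01108/0.10 = 0.1108 m/d → t_B = 186/0.1108 = 1679 d
Total t = 18680 + 1679 = 20360 d
   = 20360 / 365 = 55.8 yr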